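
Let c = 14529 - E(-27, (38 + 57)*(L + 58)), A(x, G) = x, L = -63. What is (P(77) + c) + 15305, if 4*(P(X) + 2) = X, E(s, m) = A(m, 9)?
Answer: 121305/4 ≈ 30326.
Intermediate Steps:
E(s, m) = m
P(X) = -2 + X/4
c = 15004 (c = 14529 - (38 + 57)*(-63 + 58) = 14529 - 95*(-5) = 14529 - 1*(-475) = 14529 + 475 = 15004)
(P(77) + c) + 15305 = ((-2 + (¼)*77) + 15004) + 15305 = ((-2 + 77/4) + 15004) + 15305 = (69/4 + 15004) + 15305 = 60085/4 + 15305 = 121305/4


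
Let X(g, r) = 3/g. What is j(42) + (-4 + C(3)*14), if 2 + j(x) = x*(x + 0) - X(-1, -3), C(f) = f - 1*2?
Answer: 1775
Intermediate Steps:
C(f) = -2 + f (C(f) = f - 2 = -2 + f)
j(x) = 1 + x**2 (j(x) = -2 + (x*(x + 0) - 3/(-1)) = -2 + (x*x - 3*(-1)) = -2 + (x**2 - 1*(-3)) = -2 + (x**2 + 3) = -2 + (3 + x**2) = 1 + x**2)
j(42) + (-4 + C(3)*14) = (1 + 42**2) + (-4 + (-2 + 3)*14) = (1 + 1764) + (-4 + 1*14) = 1765 + (-4 + 14) = 1765 + 10 = 1775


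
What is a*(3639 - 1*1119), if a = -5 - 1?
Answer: -15120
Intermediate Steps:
a = -6
a*(3639 - 1*1119) = -6*(3639 - 1*1119) = -6*(3639 - 1119) = -6*2520 = -15120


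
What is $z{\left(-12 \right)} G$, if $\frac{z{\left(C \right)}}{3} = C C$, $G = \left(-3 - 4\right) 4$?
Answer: $-12096$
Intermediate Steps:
$G = -28$ ($G = \left(-7\right) 4 = -28$)
$z{\left(C \right)} = 3 C^{2}$ ($z{\left(C \right)} = 3 C C = 3 C^{2}$)
$z{\left(-12 \right)} G = 3 \left(-12\right)^{2} \left(-28\right) = 3 \cdot 144 \left(-28\right) = 432 \left(-28\right) = -12096$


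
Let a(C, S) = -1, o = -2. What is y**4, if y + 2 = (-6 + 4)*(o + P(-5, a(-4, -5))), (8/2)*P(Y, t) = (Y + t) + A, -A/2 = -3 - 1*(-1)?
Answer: 81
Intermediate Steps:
A = 4 (A = -2*(-3 - 1*(-1)) = -2*(-3 + 1) = -2*(-2) = 4)
P(Y, t) = 1 + Y/4 + t/4 (P(Y, t) = ((Y + t) + 4)/4 = (4 + Y + t)/4 = 1 + Y/4 + t/4)
y = 3 (y = -2 + (-6 + 4)*(-2 + (1 + (1/4)*(-5) + (1/4)*(-1))) = -2 - 2*(-2 + (1 - 5/4 - 1/4)) = -2 - 2*(-2 - 1/2) = -2 - 2*(-5/2) = -2 + 5 = 3)
y**4 = 3**4 = 81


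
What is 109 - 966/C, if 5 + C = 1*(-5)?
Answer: 1028/5 ≈ 205.60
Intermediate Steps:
C = -10 (C = -5 + 1*(-5) = -5 - 5 = -10)
109 - 966/C = 109 - 966/(-10) = 109 - 966*(-1)/10 = 109 - 42*(-23/10) = 109 + 483/5 = 1028/5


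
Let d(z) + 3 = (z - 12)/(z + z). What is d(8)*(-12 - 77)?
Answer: 1157/4 ≈ 289.25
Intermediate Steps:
d(z) = -3 + (-12 + z)/(2*z) (d(z) = -3 + (z - 12)/(z + z) = -3 + (-12 + z)/((2*z)) = -3 + (-12 + z)*(1/(2*z)) = -3 + (-12 + z)/(2*z))
d(8)*(-12 - 77) = (-5/2 - 6/8)*(-12 - 77) = (-5/2 - 6*1/8)*(-89) = (-5/2 - 3/4)*(-89) = -13/4*(-89) = 1157/4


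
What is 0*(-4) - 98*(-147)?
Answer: 14406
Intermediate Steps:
0*(-4) - 98*(-147) = 0 + 14406 = 14406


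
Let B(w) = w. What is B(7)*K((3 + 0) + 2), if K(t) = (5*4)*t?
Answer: 700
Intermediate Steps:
K(t) = 20*t
B(7)*K((3 + 0) + 2) = 7*(20*((3 + 0) + 2)) = 7*(20*(3 + 2)) = 7*(20*5) = 7*100 = 700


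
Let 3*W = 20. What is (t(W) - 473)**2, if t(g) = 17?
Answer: 207936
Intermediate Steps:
W = 20/3 (W = (1/3)*20 = 20/3 ≈ 6.6667)
(t(W) - 473)**2 = (17 - 473)**2 = (-456)**2 = 207936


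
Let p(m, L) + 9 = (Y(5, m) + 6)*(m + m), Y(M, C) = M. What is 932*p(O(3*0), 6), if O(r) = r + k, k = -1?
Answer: -28892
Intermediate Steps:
O(r) = -1 + r (O(r) = r - 1 = -1 + r)
p(m, L) = -9 + 22*m (p(m, L) = -9 + (5 + 6)*(m + m) = -9 + 11*(2*m) = -9 + 22*m)
932*p(O(3*0), 6) = 932*(-9 + 22*(-1 + 3*0)) = 932*(-9 + 22*(-1 + 0)) = 932*(-9 + 22*(-1)) = 932*(-9 - 22) = 932*(-31) = -28892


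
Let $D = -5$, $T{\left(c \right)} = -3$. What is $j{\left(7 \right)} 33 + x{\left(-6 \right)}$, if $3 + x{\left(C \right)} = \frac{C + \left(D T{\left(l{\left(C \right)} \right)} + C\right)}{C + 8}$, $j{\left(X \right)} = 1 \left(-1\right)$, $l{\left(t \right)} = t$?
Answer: $- \frac{69}{2} \approx -34.5$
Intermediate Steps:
$j{\left(X \right)} = -1$
$x{\left(C \right)} = -3 + \frac{15 + 2 C}{8 + C}$ ($x{\left(C \right)} = -3 + \frac{C + \left(\left(-5\right) \left(-3\right) + C\right)}{C + 8} = -3 + \frac{C + \left(15 + C\right)}{8 + C} = -3 + \frac{15 + 2 C}{8 + C}$)
$j{\left(7 \right)} 33 + x{\left(-6 \right)} = \left(-1\right) 33 + \frac{-9 - -6}{8 - 6} = -33 + \frac{-9 + 6}{2} = -33 + \frac{1}{2} \left(-3\right) = -33 - \frac{3}{2} = - \frac{69}{2}$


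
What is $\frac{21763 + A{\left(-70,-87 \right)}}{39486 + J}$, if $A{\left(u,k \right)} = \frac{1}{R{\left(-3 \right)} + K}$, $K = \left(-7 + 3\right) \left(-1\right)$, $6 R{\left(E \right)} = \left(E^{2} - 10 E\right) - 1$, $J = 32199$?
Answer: $\frac{674656}{2222235} \approx 0.30359$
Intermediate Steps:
$R{\left(E \right)} = - \frac{1}{6} - \frac{5 E}{3} + \frac{E^{2}}{6}$ ($R{\left(E \right)} = \frac{\left(E^{2} - 10 E\right) - 1}{6} = \frac{-1 + E^{2} - 10 E}{6} = - \frac{1}{6} - \frac{5 E}{3} + \frac{E^{2}}{6}$)
$K = 4$ ($K = \left(-4\right) \left(-1\right) = 4$)
$A{\left(u,k \right)} = \frac{3}{31}$ ($A{\left(u,k \right)} = \frac{1}{\left(- \frac{1}{6} - -5 + \frac{\left(-3\right)^{2}}{6}\right) + 4} = \frac{1}{\left(- \frac{1}{6} + 5 + \frac{1}{6} \cdot 9\right) + 4} = \frac{1}{\left(- \frac{1}{6} + 5 + \frac{3}{2}\right) + 4} = \frac{1}{\frac{19}{3} + 4} = \frac{1}{\frac{31}{3}} = \frac{3}{31}$)
$\frac{21763 + A{\left(-70,-87 \right)}}{39486 + J} = \frac{21763 + \frac{3}{31}}{39486 + 32199} = \frac{674656}{31 \cdot 71685} = \frac{674656}{31} \cdot \frac{1}{71685} = \frac{674656}{2222235}$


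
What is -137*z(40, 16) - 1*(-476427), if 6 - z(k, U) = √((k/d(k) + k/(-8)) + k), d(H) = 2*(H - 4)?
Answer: 475605 + 1096*√5/3 ≈ 4.7642e+5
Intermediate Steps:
d(H) = -8 + 2*H (d(H) = 2*(-4 + H) = -8 + 2*H)
z(k, U) = 6 - √(7*k/8 + k/(-8 + 2*k)) (z(k, U) = 6 - √((k/(-8 + 2*k) + k/(-8)) + k) = 6 - √((k/(-8 + 2*k) + k*(-⅛)) + k) = 6 - √((k/(-8 + 2*k) - k/8) + k) = 6 - √((-k/8 + k/(-8 + 2*k)) + k) = 6 - √(7*k/8 + k/(-8 + 2*k)))
-137*z(40, 16) - 1*(-476427) = -137*(6 - √2*√(40*(-24 + 7*40)/(-4 + 40))/4) - 1*(-476427) = -137*(6 - √2*√(40*(-24 + 280)/36)/4) + 476427 = -137*(6 - √2*√(40*(1/36)*256)/4) + 476427 = -137*(6 - √2*√(2560/9)/4) + 476427 = -137*(6 - √2*16*√10/3/4) + 476427 = -137*(6 - 8*√5/3) + 476427 = (-822 + 1096*√5/3) + 476427 = 475605 + 1096*√5/3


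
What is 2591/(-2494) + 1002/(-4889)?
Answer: -15166387/12193166 ≈ -1.2438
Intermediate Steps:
2591/(-2494) + 1002/(-4889) = 2591*(-1/2494) + 1002*(-1/4889) = -2591/2494 - 1002/4889 = -15166387/12193166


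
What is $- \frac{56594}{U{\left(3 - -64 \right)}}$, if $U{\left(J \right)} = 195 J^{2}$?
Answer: $- \frac{56594}{875355} \approx -0.064653$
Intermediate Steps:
$- \frac{56594}{U{\left(3 - -64 \right)}} = - \frac{56594}{195 \left(3 - -64\right)^{2}} = - \frac{56594}{195 \left(3 + 64\right)^{2}} = - \frac{56594}{195 \cdot 67^{2}} = - \frac{56594}{195 \cdot 4489} = - \frac{56594}{875355}$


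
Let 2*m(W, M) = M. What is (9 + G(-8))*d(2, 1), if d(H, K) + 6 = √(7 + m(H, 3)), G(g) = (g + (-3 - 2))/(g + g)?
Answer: -471/8 + 157*√34/32 ≈ -30.267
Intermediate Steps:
m(W, M) = M/2
G(g) = (-5 + g)/(2*g) (G(g) = (g - 5)/((2*g)) = (-5 + g)*(1/(2*g)) = (-5 + g)/(2*g))
d(H, K) = -6 + √34/2 (d(H, K) = -6 + √(7 + (½)*3) = -6 + √(7 + 3/2) = -6 + √(17/2) = -6 + √34/2)
(9 + G(-8))*d(2, 1) = (9 + (½)*(-5 - 8)/(-8))*(-6 + √34/2) = (9 + (½)*(-⅛)*(-13))*(-6 + √34/2) = (9 + 13/16)*(-6 + √34/2) = 157*(-6 + √34/2)/16 = -471/8 + 157*√34/32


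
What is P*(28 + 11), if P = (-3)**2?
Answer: 351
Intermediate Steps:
P = 9
P*(28 + 11) = 9*(28 + 11) = 9*39 = 351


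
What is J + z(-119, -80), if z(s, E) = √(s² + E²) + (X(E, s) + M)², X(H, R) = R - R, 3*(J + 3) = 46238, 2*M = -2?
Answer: 46232/3 + √20561 ≈ 15554.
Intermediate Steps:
M = -1 (M = (½)*(-2) = -1)
J = 46229/3 (J = -3 + (⅓)*46238 = -3 + 46238/3 = 46229/3 ≈ 15410.)
X(H, R) = 0
z(s, E) = 1 + √(E² + s²) (z(s, E) = √(s² + E²) + (0 - 1)² = √(E² + s²) + (-1)² = √(E² + s²) + 1 = 1 + √(E² + s²))
J + z(-119, -80) = 46229/3 + (1 + √((-80)² + (-119)²)) = 46229/3 + (1 + √(6400 + 14161)) = 46229/3 + (1 + √20561) = 46232/3 + √20561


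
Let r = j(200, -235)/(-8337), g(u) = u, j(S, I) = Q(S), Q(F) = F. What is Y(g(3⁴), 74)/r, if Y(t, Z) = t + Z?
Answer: -258447/40 ≈ -6461.2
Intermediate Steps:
j(S, I) = S
r = -200/8337 (r = 200/(-8337) = 200*(-1/8337) = -200/8337 ≈ -0.023989)
Y(t, Z) = Z + t
Y(g(3⁴), 74)/r = (74 + 3⁴)/(-200/8337) = (74 + 81)*(-8337/200) = 155*(-8337/200) = -258447/40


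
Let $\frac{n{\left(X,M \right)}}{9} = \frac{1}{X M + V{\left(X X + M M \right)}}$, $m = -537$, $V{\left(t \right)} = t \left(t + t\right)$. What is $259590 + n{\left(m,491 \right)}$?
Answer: $\frac{145535068666633479}{560634341333} \approx 2.5959 \cdot 10^{5}$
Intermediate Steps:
$V{\left(t \right)} = 2 t^{2}$ ($V{\left(t \right)} = t 2 t = 2 t^{2}$)
$n{\left(X,M \right)} = \frac{9}{2 \left(M^{2} + X^{2}\right)^{2} + M X}$ ($n{\left(X,M \right)} = \frac{9}{X M + 2 \left(X X + M M\right)^{2}} = \frac{9}{M X + 2 \left(X^{2} + M^{2}\right)^{2}} = \frac{9}{M X + 2 \left(M^{2} + X^{2}\right)^{2}} = \frac{9}{2 \left(M^{2} + X^{2}\right)^{2} + M X}$)
$259590 + n{\left(m,491 \right)} = 259590 + \frac{9}{2 \left(491^{2} + \left(-537\right)^{2}\right)^{2} + 491 \left(-537\right)} = 259590 + \frac{9}{2 \left(241081 + 288369\right)^{2} - 263667} = 259590 + \frac{9}{2 \cdot 529450^{2} - 263667} = 259590 + \frac{9}{2 \cdot 280317302500 - 263667} = 259590 + \frac{9}{560634605000 - 263667} = 259590 + \frac{9}{560634341333} = \frac{145535068666633479}{560634341333}$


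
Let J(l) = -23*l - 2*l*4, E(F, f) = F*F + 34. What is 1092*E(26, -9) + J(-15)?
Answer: 775785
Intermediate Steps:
E(F, f) = 34 + F**2 (E(F, f) = F**2 + 34 = 34 + F**2)
J(l) = -31*l (J(l) = -23*l - 8*l = -31*l)
1092*E(26, -9) + J(-15) = 1092*(34 + 26**2) - 31*(-15) = 1092*(34 + 676) + 465 = 1092*710 + 465 = 775320 + 465 = 775785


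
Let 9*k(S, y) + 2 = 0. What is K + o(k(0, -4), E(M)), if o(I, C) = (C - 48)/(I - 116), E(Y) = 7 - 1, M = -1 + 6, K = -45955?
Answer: -24034276/523 ≈ -45955.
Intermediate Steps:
k(S, y) = -2/9 (k(S, y) = -2/9 + (1/9)*0 = -2/9 + 0 = -2/9)
M = 5
E(Y) = 6
o(I, C) = (-48 + C)/(-116 + I)
K + o(k(0, -4), E(M)) = -45955 + (-48 + 6)/(-116 - 2/9) = -45955 - 42/(-1046/9) = -45955 - 9/1046*(-42) = -45955 + 189/523 = -24034276/523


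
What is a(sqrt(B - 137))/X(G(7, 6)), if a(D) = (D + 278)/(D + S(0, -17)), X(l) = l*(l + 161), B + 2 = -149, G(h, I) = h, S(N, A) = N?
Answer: 1/1176 - 139*I*sqrt(2)/14112 ≈ 0.00085034 - 0.01393*I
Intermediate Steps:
B = -151 (B = -2 - 149 = -151)
X(l) = l*(161 + l)
a(D) = (278 + D)/D (a(D) = (D + 278)/(D + 0) = (278 + D)/D)
a(sqrt(B - 137))/X(G(7, 6)) = ((278 + sqrt(-151 - 137))/(sqrt(-151 - 137)))/((7*(161 + 7))) = ((278 + sqrt(-288))/(sqrt(-288)))/((7*168)) = ((278 + 12*I*sqrt(2))/((12*I*sqrt(2))))/1176 = ((-I*sqrt(2)/24)*(278 + 12*I*sqrt(2)))*(1/1176) = -I*sqrt(2)*(278 + 12*I*sqrt(2))/24*(1/1176) = -I*sqrt(2)*(278 + 12*I*sqrt(2))/28224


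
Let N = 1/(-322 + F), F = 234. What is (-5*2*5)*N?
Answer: 25/44 ≈ 0.56818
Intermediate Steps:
N = -1/88 (N = 1/(-322 + 234) = 1/(-88) = -1/88 ≈ -0.011364)
(-5*2*5)*N = (-5*2*5)*(-1/88) = -10*5*(-1/88) = -50*(-1/88) = 25/44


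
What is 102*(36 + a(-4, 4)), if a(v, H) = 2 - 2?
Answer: 3672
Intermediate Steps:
a(v, H) = 0
102*(36 + a(-4, 4)) = 102*(36 + 0) = 102*36 = 3672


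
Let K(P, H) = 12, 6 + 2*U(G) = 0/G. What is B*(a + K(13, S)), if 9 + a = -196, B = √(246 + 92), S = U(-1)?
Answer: -2509*√2 ≈ -3548.3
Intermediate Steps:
U(G) = -3 (U(G) = -3 + (0/G)/2 = -3 + (½)*0 = -3 + 0 = -3)
S = -3
B = 13*√2 (B = √338 = 13*√2 ≈ 18.385)
a = -205 (a = -9 - 196 = -205)
B*(a + K(13, S)) = (13*√2)*(-205 + 12) = (13*√2)*(-193) = -2509*√2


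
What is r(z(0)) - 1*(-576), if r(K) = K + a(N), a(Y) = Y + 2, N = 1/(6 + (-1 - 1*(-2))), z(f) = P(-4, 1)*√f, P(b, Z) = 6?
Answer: 4047/7 ≈ 578.14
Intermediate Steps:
z(f) = 6*√f
N = ⅐ (N = 1/(6 + (-1 + 2)) = 1/(6 + 1) = 1/7 = ⅐ ≈ 0.14286)
a(Y) = 2 + Y
r(K) = 15/7 + K (r(K) = K + (2 + ⅐) = K + 15/7 = 15/7 + K)
r(z(0)) - 1*(-576) = (15/7 + 6*√0) - 1*(-576) = (15/7 + 6*0) + 576 = (15/7 + 0) + 576 = 15/7 + 576 = 4047/7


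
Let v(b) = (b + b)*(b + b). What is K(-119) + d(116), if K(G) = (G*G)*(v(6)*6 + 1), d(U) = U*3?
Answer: 12249613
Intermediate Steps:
d(U) = 3*U
v(b) = 4*b² (v(b) = (2*b)*(2*b) = 4*b²)
K(G) = 865*G² (K(G) = (G*G)*((4*6²)*6 + 1) = G²*((4*36)*6 + 1) = G²*(144*6 + 1) = G²*(864 + 1) = G²*865 = 865*G²)
K(-119) + d(116) = 865*(-119)² + 3*116 = 865*14161 + 348 = 12249265 + 348 = 12249613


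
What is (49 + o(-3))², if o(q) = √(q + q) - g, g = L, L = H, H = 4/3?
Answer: 20395/9 + 286*I*√6/3 ≈ 2266.1 + 233.52*I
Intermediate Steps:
H = 4/3 (H = 4*(⅓) = 4/3 ≈ 1.3333)
L = 4/3 ≈ 1.3333
g = 4/3 ≈ 1.3333
o(q) = -4/3 + √2*√q (o(q) = √(q + q) - 1*4/3 = √(2*q) - 4/3 = √2*√q - 4/3 = -4/3 + √2*√q)
(49 + o(-3))² = (49 + (-4/3 + √2*√(-3)))² = (49 + (-4/3 + √2*(I*√3)))² = (49 + (-4/3 + I*√6))² = (143/3 + I*√6)²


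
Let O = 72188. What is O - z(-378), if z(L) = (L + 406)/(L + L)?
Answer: 1949077/27 ≈ 72188.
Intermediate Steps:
z(L) = (406 + L)/(2*L) (z(L) = (406 + L)/((2*L)) = (406 + L)*(1/(2*L)) = (406 + L)/(2*L))
O - z(-378) = 72188 - (406 - 378)/(2*(-378)) = 72188 - (-1)*28/(2*378) = 72188 - 1*(-1/27) = 72188 + 1/27 = 1949077/27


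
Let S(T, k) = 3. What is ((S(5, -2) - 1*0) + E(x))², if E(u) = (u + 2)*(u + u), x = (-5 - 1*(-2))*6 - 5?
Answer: 938961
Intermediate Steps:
x = -23 (x = (-5 + 2)*6 - 5 = -3*6 - 5 = -18 - 5 = -23)
E(u) = 2*u*(2 + u) (E(u) = (2 + u)*(2*u) = 2*u*(2 + u))
((S(5, -2) - 1*0) + E(x))² = ((3 - 1*0) + 2*(-23)*(2 - 23))² = ((3 + 0) + 2*(-23)*(-21))² = (3 + 966)² = 969² = 938961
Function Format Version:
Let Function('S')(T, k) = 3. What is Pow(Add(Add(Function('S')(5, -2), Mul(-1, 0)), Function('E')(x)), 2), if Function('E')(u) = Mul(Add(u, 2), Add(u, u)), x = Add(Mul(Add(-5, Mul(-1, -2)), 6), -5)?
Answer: 938961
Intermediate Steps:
x = -23 (x = Add(Mul(Add(-5, 2), 6), -5) = Add(Mul(-3, 6), -5) = Add(-18, -5) = -23)
Function('E')(u) = Mul(2, u, Add(2, u)) (Function('E')(u) = Mul(Add(2, u), Mul(2, u)) = Mul(2, u, Add(2, u)))
Pow(Add(Add(Function('S')(5, -2), Mul(-1, 0)), Function('E')(x)), 2) = Pow(Add(Add(3, Mul(-1, 0)), Mul(2, -23, Add(2, -23))), 2) = Pow(Add(Add(3, 0), Mul(2, -23, -21)), 2) = Pow(Add(3, 966), 2) = Pow(969, 2) = 938961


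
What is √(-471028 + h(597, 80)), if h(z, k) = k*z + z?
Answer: 23*I*√799 ≈ 650.13*I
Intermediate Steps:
h(z, k) = z + k*z
√(-471028 + h(597, 80)) = √(-471028 + 597*(1 + 80)) = √(-471028 + 597*81) = √(-471028 + 48357) = √(-422671) = 23*I*√799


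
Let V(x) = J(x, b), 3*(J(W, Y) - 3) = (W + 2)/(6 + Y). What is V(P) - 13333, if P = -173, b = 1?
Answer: -93367/7 ≈ -13338.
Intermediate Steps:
J(W, Y) = 3 + (2 + W)/(3*(6 + Y)) (J(W, Y) = 3 + ((W + 2)/(6 + Y))/3 = 3 + ((2 + W)/(6 + Y))/3 = 3 + (2 + W)/(3*(6 + Y)))
V(x) = 65/21 + x/21 (V(x) = (56 + x + 9*1)/(3*(6 + 1)) = (1/3)*(56 + x + 9)/7 = (1/3)*(1/7)*(65 + x) = 65/21 + x/21)
V(P) - 13333 = (65/21 + (1/21)*(-173)) - 13333 = (65/21 - 173/21) - 13333 = -36/7 - 13333 = -93367/7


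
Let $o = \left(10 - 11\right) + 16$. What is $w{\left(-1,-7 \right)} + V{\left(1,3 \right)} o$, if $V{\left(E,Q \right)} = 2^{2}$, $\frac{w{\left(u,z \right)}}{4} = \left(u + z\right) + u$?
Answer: $24$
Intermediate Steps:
$w{\left(u,z \right)} = 4 z + 8 u$ ($w{\left(u,z \right)} = 4 \left(\left(u + z\right) + u\right) = 4 \left(z + 2 u\right) = 4 z + 8 u$)
$V{\left(E,Q \right)} = 4$
$o = 15$ ($o = -1 + 16 = 15$)
$w{\left(-1,-7 \right)} + V{\left(1,3 \right)} o = \left(4 \left(-7\right) + 8 \left(-1\right)\right) + 4 \cdot 15 = \left(-28 - 8\right) + 60 = -36 + 60 = 24$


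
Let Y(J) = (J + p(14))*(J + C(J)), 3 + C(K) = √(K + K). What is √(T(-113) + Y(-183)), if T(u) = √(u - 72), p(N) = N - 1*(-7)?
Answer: √(30132 + I*√185 - 162*I*√366) ≈ 173.81 - 8.8763*I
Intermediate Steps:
p(N) = 7 + N (p(N) = N + 7 = 7 + N)
C(K) = -3 + √2*√K (C(K) = -3 + √(K + K) = -3 + √(2*K) = -3 + √2*√K)
T(u) = √(-72 + u)
Y(J) = (21 + J)*(-3 + J + √2*√J) (Y(J) = (J + (7 + 14))*(J + (-3 + √2*√J)) = (J + 21)*(-3 + J + √2*√J) = (21 + J)*(-3 + J + √2*√J))
√(T(-113) + Y(-183)) = √(√(-72 - 113) + (-63 + (-183)² + 18*(-183) + √2*(-183)^(3/2) + 21*√2*√(-183))) = √(√(-185) + (-63 + 33489 - 3294 + √2*(-183*I*√183) + 21*√2*(I*√183))) = √(I*√185 + (-63 + 33489 - 3294 - 183*I*√366 + 21*I*√366)) = √(I*√185 + (30132 - 162*I*√366)) = √(30132 + I*√185 - 162*I*√366)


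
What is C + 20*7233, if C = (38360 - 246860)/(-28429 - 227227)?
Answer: 9245851365/63914 ≈ 1.4466e+5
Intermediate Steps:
C = 52125/63914 (C = -208500/(-255656) = -208500*(-1/255656) = 52125/63914 ≈ 0.81555)
C + 20*7233 = 52125/63914 + 20*7233 = 52125/63914 + 144660 = 9245851365/63914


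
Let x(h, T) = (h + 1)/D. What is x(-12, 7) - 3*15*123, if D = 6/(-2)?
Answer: -16594/3 ≈ -5531.3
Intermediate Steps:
D = -3 (D = 6*(-½) = -3)
x(h, T) = -⅓ - h/3 (x(h, T) = (h + 1)/(-3) = (1 + h)*(-⅓) = -⅓ - h/3)
x(-12, 7) - 3*15*123 = (-⅓ - ⅓*(-12)) - 3*15*123 = (-⅓ + 4) - 45*123 = 11/3 - 5535 = -16594/3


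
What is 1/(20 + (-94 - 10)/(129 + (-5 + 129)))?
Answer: 253/4956 ≈ 0.051049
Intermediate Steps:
1/(20 + (-94 - 10)/(129 + (-5 + 129))) = 1/(20 - 104/(129 + 124)) = 1/(20 - 104/253) = 1/(4956/253) = 253/4956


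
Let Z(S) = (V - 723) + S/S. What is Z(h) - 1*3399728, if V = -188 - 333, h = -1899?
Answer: -3400971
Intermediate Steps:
V = -521
Z(S) = -1243 (Z(S) = (-521 - 723) + S/S = -1244 + 1 = -1243)
Z(h) - 1*3399728 = -1243 - 1*3399728 = -1243 - 3399728 = -3400971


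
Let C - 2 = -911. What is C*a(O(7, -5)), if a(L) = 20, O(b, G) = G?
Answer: -18180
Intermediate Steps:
C = -909 (C = 2 - 911 = -909)
C*a(O(7, -5)) = -909*20 = -18180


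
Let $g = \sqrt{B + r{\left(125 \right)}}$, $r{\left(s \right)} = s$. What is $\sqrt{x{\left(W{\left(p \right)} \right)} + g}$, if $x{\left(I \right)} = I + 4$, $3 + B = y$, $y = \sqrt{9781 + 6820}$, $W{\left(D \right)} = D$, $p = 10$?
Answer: $\sqrt{14 + \sqrt{122 + \sqrt{16601}}} \approx 5.4624$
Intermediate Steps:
$y = \sqrt{16601} \approx 128.84$
$B = -3 + \sqrt{16601} \approx 125.84$
$x{\left(I \right)} = 4 + I$
$g = \sqrt{122 + \sqrt{16601}}$ ($g = \sqrt{\left(-3 + \sqrt{16601}\right) + 125} = \sqrt{122 + \sqrt{16601}} \approx 15.838$)
$\sqrt{x{\left(W{\left(p \right)} \right)} + g} = \sqrt{\left(4 + 10\right) + \sqrt{122 + \sqrt{16601}}} = \sqrt{14 + \sqrt{122 + \sqrt{16601}}}$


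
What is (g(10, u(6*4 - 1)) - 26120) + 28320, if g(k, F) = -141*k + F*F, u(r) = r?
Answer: 1319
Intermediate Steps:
g(k, F) = F**2 - 141*k (g(k, F) = -141*k + F**2 = F**2 - 141*k)
(g(10, u(6*4 - 1)) - 26120) + 28320 = (((6*4 - 1)**2 - 141*10) - 26120) + 28320 = (((24 - 1)**2 - 1410) - 26120) + 28320 = ((23**2 - 1410) - 26120) + 28320 = ((529 - 1410) - 26120) + 28320 = (-881 - 26120) + 28320 = -27001 + 28320 = 1319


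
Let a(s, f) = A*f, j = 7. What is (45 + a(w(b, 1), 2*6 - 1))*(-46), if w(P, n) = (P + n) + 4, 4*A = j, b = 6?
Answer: -5911/2 ≈ -2955.5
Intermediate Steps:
A = 7/4 (A = (¼)*7 = 7/4 ≈ 1.7500)
w(P, n) = 4 + P + n
a(s, f) = 7*f/4
(45 + a(w(b, 1), 2*6 - 1))*(-46) = (45 + 7*(2*6 - 1)/4)*(-46) = (45 + 7*(12 - 1)/4)*(-46) = (45 + (7/4)*11)*(-46) = (45 + 77/4)*(-46) = (257/4)*(-46) = -5911/2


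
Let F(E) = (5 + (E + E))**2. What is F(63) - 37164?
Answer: -20003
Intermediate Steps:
F(E) = (5 + 2*E)**2
F(63) - 37164 = (5 + 2*63)**2 - 37164 = (5 + 126)**2 - 37164 = 131**2 - 37164 = 17161 - 37164 = -20003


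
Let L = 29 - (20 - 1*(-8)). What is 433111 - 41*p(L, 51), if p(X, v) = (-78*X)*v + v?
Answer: 594118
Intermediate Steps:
L = 1 (L = 29 - (20 + 8) = 29 - 1*28 = 29 - 28 = 1)
p(X, v) = v - 78*X*v (p(X, v) = -78*X*v + v = v - 78*X*v)
433111 - 41*p(L, 51) = 433111 - 2091*(1 - 78*1) = 433111 - 2091*(1 - 78) = 433111 - 2091*(-77) = 433111 - 41*(-3927) = 433111 + 161007 = 594118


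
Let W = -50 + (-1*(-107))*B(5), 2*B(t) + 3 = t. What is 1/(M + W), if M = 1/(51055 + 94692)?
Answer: 145747/8307580 ≈ 0.017544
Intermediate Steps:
B(t) = -3/2 + t/2
W = 57 (W = -50 + (-1*(-107))*(-3/2 + (½)*5) = -50 + 107*(-3/2 + 5/2) = -50 + 107*1 = -50 + 107 = 57)
M = 1/145747 ≈ 6.8612e-6
1/(M + W) = 1/(1/145747 + 57) = 1/(8307580/145747) = 145747/8307580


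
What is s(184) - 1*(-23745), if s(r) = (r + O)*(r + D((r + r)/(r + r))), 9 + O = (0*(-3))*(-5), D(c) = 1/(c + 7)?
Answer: 447735/8 ≈ 55967.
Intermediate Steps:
D(c) = 1/(7 + c)
O = -9 (O = -9 + (0*(-3))*(-5) = -9 + 0*(-5) = -9 + 0 = -9)
s(r) = (-9 + r)*(⅛ + r) (s(r) = (r - 9)*(r + 1/(7 + (r + r)/(r + r))) = (-9 + r)*(r + 1/(7 + (2*r)/((2*r)))) = (-9 + r)*(r + 1/(7 + (2*r)*(1/(2*r)))) = (-9 + r)*(r + 1/(7 + 1)) = (-9 + r)*(r + 1/8) = (-9 + r)*(r + ⅛) = (-9 + r)*(⅛ + r))
s(184) - 1*(-23745) = (-9/8 + 184² - 71/8*184) - 1*(-23745) = (-9/8 + 33856 - 1633) + 23745 = 257775/8 + 23745 = 447735/8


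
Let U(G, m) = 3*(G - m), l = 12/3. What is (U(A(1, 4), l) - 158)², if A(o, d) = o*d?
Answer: 24964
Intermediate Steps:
l = 4 (l = 12*(⅓) = 4)
A(o, d) = d*o
U(G, m) = -3*m + 3*G
(U(A(1, 4), l) - 158)² = ((-3*4 + 3*(4*1)) - 158)² = ((-12 + 3*4) - 158)² = ((-12 + 12) - 158)² = (0 - 158)² = (-158)² = 24964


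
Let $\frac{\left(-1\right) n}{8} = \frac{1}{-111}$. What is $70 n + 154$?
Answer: $\frac{17654}{111} \approx 159.04$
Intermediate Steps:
$n = \frac{8}{111}$ ($n = - \frac{8}{-111} = \left(-8\right) \left(- \frac{1}{111}\right) = \frac{8}{111} \approx 0.072072$)
$70 n + 154 = 70 \cdot \frac{8}{111} + 154 = \frac{560}{111} + 154 = \frac{17654}{111}$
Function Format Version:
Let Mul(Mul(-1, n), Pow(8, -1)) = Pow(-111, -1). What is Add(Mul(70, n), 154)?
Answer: Rational(17654, 111) ≈ 159.04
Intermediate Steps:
n = Rational(8, 111) (n = Mul(-8, Pow(-111, -1)) = Mul(-8, Rational(-1, 111)) = Rational(8, 111) ≈ 0.072072)
Add(Mul(70, n), 154) = Add(Mul(70, Rational(8, 111)), 154) = Add(Rational(560, 111), 154) = Rational(17654, 111)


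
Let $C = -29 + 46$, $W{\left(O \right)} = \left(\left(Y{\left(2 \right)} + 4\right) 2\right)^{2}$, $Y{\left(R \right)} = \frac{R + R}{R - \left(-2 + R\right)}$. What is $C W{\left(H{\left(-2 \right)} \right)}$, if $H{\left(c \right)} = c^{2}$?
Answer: $2448$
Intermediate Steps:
$Y{\left(R \right)} = R$ ($Y{\left(R \right)} = \frac{2 R}{2} = 2 R \frac{1}{2} = R$)
$W{\left(O \right)} = 144$ ($W{\left(O \right)} = \left(\left(2 + 4\right) 2\right)^{2} = \left(6 \cdot 2\right)^{2} = 12^{2} = 144$)
$C = 17$
$C W{\left(H{\left(-2 \right)} \right)} = 17 \cdot 144 = 2448$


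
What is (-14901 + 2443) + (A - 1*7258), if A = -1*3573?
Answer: -23289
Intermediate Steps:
A = -3573
(-14901 + 2443) + (A - 1*7258) = (-14901 + 2443) + (-3573 - 1*7258) = -12458 + (-3573 - 7258) = -12458 - 10831 = -23289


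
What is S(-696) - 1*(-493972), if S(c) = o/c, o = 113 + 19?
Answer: 28650365/58 ≈ 4.9397e+5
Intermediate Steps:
o = 132
S(c) = 132/c
S(-696) - 1*(-493972) = 132/(-696) - 1*(-493972) = 132*(-1/696) + 493972 = -11/58 + 493972 = 28650365/58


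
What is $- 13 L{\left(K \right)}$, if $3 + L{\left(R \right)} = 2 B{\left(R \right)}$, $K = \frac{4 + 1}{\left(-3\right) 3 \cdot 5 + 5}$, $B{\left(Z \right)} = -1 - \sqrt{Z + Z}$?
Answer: $65 + 13 i \approx 65.0 + 13.0 i$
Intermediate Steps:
$B{\left(Z \right)} = -1 - \sqrt{2} \sqrt{Z}$ ($B{\left(Z \right)} = -1 - \sqrt{2 Z} = -1 - \sqrt{2} \sqrt{Z}$)
$K = - \frac{1}{8}$ ($K = \frac{5}{\left(-9\right) 5 + 5} = \frac{5}{-45 + 5} = \frac{5}{-40} = 5 \left(- \frac{1}{40}\right) = - \frac{1}{8} \approx -0.125$)
$L{\left(R \right)} = -5 - 2 \sqrt{2} \sqrt{R}$ ($L{\left(R \right)} = -3 + 2 \left(-1 - \sqrt{2} \sqrt{R}\right) = -3 - \left(2 + 2 \sqrt{2} \sqrt{R}\right) = -5 - 2 \sqrt{2} \sqrt{R}$)
$- 13 L{\left(K \right)} = - 13 \left(-5 - 2 \sqrt{2} \sqrt{- \frac{1}{8}}\right) = - 13 \left(-5 - 2 \sqrt{2} \frac{i \sqrt{2}}{4}\right) = - 13 \left(-5 - i\right) = 65 + 13 i$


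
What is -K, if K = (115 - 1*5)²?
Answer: -12100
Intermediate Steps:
K = 12100 (K = (115 - 5)² = 110² = 12100)
-K = -1*12100 = -12100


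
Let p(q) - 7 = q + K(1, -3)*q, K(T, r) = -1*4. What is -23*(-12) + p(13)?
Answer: 244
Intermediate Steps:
K(T, r) = -4
p(q) = 7 - 3*q (p(q) = 7 + (q - 4*q) = 7 - 3*q)
-23*(-12) + p(13) = -23*(-12) + (7 - 3*13) = 276 + (7 - 39) = 276 - 32 = 244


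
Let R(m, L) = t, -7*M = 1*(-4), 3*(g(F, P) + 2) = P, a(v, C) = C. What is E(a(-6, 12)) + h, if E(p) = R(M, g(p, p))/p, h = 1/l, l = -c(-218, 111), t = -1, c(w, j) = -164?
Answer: -19/246 ≈ -0.077236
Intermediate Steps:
g(F, P) = -2 + P/3
M = 4/7 (M = -(-4)/7 = -1/7*(-4) = 4/7 ≈ 0.57143)
R(m, L) = -1
l = 164 (l = -1*(-164) = 164)
h = 1/164 ≈ 0.0060976
E(p) = -1/p
E(a(-6, 12)) + h = -1/12 + 1/164 = -19/246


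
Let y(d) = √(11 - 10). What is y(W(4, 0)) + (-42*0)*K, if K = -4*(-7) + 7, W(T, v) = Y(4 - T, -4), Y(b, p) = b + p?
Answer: 1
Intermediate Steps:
W(T, v) = -T (W(T, v) = (4 - T) - 4 = -T)
y(d) = 1 (y(d) = √1 = 1)
K = 35 (K = 28 + 7 = 35)
y(W(4, 0)) + (-42*0)*K = 1 - 42*0*35 = 1 + 0*35 = 1 + 0 = 1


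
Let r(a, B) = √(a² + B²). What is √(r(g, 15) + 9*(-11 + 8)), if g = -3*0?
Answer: 2*I*√3 ≈ 3.4641*I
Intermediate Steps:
g = 0
r(a, B) = √(B² + a²)
√(r(g, 15) + 9*(-11 + 8)) = √(√(15² + 0²) + 9*(-11 + 8)) = √(√(225 + 0) + 9*(-3)) = √(√225 - 27) = √(15 - 27) = √(-12) = 2*I*√3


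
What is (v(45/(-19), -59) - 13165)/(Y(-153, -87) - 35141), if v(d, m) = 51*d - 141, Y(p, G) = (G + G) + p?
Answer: 255109/673892 ≈ 0.37856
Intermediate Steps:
Y(p, G) = p + 2*G (Y(p, G) = 2*G + p = p + 2*G)
v(d, m) = -141 + 51*d
(v(45/(-19), -59) - 13165)/(Y(-153, -87) - 35141) = ((-141 + 51*(45/(-19))) - 13165)/((-153 + 2*(-87)) - 35141) = ((-141 + 51*(45*(-1/19))) - 13165)/((-153 - 174) - 35141) = ((-141 + 51*(-45/19)) - 13165)/(-327 - 35141) = ((-141 - 2295/19) - 13165)/(-35468) = (-4974/19 - 13165)*(-1/35468) = -255109/19*(-1/35468) = 255109/673892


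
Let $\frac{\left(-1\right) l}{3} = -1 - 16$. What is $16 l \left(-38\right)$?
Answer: $-31008$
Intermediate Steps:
$l = 51$ ($l = - 3 \left(-1 - 16\right) = \left(-3\right) \left(-17\right) = 51$)
$16 l \left(-38\right) = 16 \cdot 51 \left(-38\right) = 816 \left(-38\right) = -31008$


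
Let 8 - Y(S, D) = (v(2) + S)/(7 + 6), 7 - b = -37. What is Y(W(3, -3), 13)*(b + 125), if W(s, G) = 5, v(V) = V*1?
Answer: 1261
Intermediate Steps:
b = 44 (b = 7 - 1*(-37) = 7 + 37 = 44)
v(V) = V
Y(S, D) = 102/13 - S/13 (Y(S, D) = 8 - (2 + S)/(7 + 6) = 8 - (2 + S)/13 = 8 - (2/13 + S/13) = 8 + (-2/13 - S/13) = 102/13 - S/13)
Y(W(3, -3), 13)*(b + 125) = (102/13 - 1/13*5)*(44 + 125) = (102/13 - 5/13)*169 = (97/13)*169 = 1261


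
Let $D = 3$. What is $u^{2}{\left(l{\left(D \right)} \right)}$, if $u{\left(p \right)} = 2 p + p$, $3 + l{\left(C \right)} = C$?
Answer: $0$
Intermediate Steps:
$l{\left(C \right)} = -3 + C$
$u{\left(p \right)} = 3 p$
$u^{2}{\left(l{\left(D \right)} \right)} = \left(3 \left(-3 + 3\right)\right)^{2} = \left(3 \cdot 0\right)^{2} = 0^{2} = 0$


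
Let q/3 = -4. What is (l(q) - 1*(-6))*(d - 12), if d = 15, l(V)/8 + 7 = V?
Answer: -438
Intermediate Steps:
q = -12 (q = 3*(-4) = -12)
l(V) = -56 + 8*V
(l(q) - 1*(-6))*(d - 12) = ((-56 + 8*(-12)) - 1*(-6))*(15 - 12) = ((-56 - 96) + 6)*3 = (-152 + 6)*3 = -146*3 = -438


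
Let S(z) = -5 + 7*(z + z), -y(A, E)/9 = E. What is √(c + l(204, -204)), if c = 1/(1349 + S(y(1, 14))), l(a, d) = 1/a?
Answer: √3570/1190 ≈ 0.050210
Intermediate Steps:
y(A, E) = -9*E
S(z) = -5 + 14*z (S(z) = -5 + 7*(2*z) = -5 + 14*z)
c = -1/420 (c = 1/(1349 + (-5 + 14*(-9*14))) = 1/(1349 + (-5 + 14*(-126))) = 1/(1349 + (-5 - 1764)) = 1/(1349 - 1769) = 1/(-420) = -1/420 ≈ -0.0023810)
√(c + l(204, -204)) = √(-1/420 + 1/204) = √(3/1190) = √3570/1190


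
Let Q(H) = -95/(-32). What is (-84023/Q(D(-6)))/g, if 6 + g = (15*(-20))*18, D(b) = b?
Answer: 1344368/256785 ≈ 5.2354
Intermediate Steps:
Q(H) = 95/32 (Q(H) = -95*(-1/32) = 95/32)
g = -5406 (g = -6 + (15*(-20))*18 = -6 - 300*18 = -6 - 5400 = -5406)
(-84023/Q(D(-6)))/g = -84023/95/32/(-5406) = -84023*32/95*(-1/5406) = -2688736/95*(-1/5406) = 1344368/256785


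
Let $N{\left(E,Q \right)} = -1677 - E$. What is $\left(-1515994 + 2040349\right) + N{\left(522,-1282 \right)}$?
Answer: $522156$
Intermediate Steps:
$\left(-1515994 + 2040349\right) + N{\left(522,-1282 \right)} = \left(-1515994 + 2040349\right) - 2199 = 524355 - 2199 = 522156$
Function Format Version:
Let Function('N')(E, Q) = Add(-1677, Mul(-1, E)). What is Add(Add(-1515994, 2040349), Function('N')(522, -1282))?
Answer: 522156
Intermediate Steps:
Add(Add(-1515994, 2040349), Function('N')(522, -1282)) = Add(Add(-1515994, 2040349), Add(-1677, Mul(-1, 522))) = Add(524355, Add(-1677, -522)) = Add(524355, -2199) = 522156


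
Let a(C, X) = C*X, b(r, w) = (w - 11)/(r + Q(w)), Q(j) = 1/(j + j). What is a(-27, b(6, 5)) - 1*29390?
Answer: -1791170/61 ≈ -29363.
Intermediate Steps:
Q(j) = 1/(2*j)
b(r, w) = (-11 + w)/(r + 1/(2*w)) (b(r, w) = (w - 11)/(r + 1/(2*w)) = (-11 + w)/(r + 1/(2*w)))
a(-27, b(6, 5)) - 1*29390 = -54*5*(-11 + 5)/(1 + 2*6*5) - 1*29390 = -54*5*(-6)/(1 + 60) - 29390 = -54*5*(-6)/61 - 29390 = -27*(-60/61) - 29390 = 1620/61 - 29390 = -1791170/61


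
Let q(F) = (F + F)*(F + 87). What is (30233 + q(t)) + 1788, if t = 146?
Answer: 100057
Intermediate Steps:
q(F) = 2*F*(87 + F) (q(F) = (2*F)*(87 + F) = 2*F*(87 + F))
(30233 + q(t)) + 1788 = (30233 + 2*146*(87 + 146)) + 1788 = (30233 + 2*146*233) + 1788 = (30233 + 68036) + 1788 = 98269 + 1788 = 100057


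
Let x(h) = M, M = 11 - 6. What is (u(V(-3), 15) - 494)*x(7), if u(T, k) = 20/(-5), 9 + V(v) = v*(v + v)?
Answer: -2490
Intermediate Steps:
M = 5
x(h) = 5
V(v) = -9 + 2*v² (V(v) = -9 + v*(v + v) = -9 + v*(2*v) = -9 + 2*v²)
u(T, k) = -4 (u(T, k) = 20*(-⅕) = -4)
(u(V(-3), 15) - 494)*x(7) = (-4 - 494)*5 = -498*5 = -2490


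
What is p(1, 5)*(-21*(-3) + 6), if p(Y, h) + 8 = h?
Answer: -207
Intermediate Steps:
p(Y, h) = -8 + h
p(1, 5)*(-21*(-3) + 6) = (-8 + 5)*(-21*(-3) + 6) = -3*(63 + 6) = -3*69 = -207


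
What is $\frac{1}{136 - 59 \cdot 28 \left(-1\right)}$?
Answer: $\frac{1}{1788} \approx 0.00055928$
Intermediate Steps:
$\frac{1}{136 - 59 \cdot 28 \left(-1\right)} = \frac{1}{136 - -1652} = \frac{1}{136 + 1652} = \frac{1}{1788}$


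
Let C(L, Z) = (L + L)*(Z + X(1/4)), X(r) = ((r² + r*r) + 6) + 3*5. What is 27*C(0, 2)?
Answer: 0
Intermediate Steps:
X(r) = 21 + 2*r² (X(r) = ((r² + r²) + 6) + 15 = (2*r² + 6) + 15 = (6 + 2*r²) + 15 = 21 + 2*r²)
C(L, Z) = 2*L*(169/8 + Z) (C(L, Z) = (L + L)*(Z + (21 + 2*(1/4)²)) = (2*L)*(Z + (21 + 2*(¼)²)) = (2*L)*(Z + (21 + 2*(1/16))) = (2*L)*(Z + (21 + ⅛)) = (2*L)*(Z + 169/8) = (2*L)*(169/8 + Z) = 2*L*(169/8 + Z))
27*C(0, 2) = 27*((¼)*0*(169 + 8*2)) = 27*((¼)*0*(169 + 16)) = 27*((¼)*0*185) = 27*0 = 0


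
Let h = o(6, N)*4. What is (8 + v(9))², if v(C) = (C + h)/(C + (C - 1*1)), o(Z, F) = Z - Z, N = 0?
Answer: 21025/289 ≈ 72.751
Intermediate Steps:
o(Z, F) = 0
h = 0 (h = 0*4 = 0)
v(C) = C/(-1 + 2*C) (v(C) = (C + 0)/(C + (C - 1*1)) = C/(C + (C - 1)) = C/(C + (-1 + C)) = C/(-1 + 2*C))
(8 + v(9))² = (8 + 9/(-1 + 2*9))² = (8 + 9/(-1 + 18))² = (8 + 9/17)² = (145/17)² = 21025/289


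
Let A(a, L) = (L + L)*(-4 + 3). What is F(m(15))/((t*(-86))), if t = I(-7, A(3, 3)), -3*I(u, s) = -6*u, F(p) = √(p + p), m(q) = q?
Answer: √30/1204 ≈ 0.0045492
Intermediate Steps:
A(a, L) = -2*L (A(a, L) = (2*L)*(-1) = -2*L)
F(p) = √2*√p (F(p) = √(2*p) = √2*√p)
I(u, s) = 2*u (I(u, s) = -(-2)*u = 2*u)
t = -14 (t = 2*(-7) = -14)
F(m(15))/((t*(-86))) = (√2*√15)/((-14*(-86))) = √30/1204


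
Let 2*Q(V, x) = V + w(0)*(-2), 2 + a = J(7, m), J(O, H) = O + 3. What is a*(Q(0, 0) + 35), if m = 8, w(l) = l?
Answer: 280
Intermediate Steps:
J(O, H) = 3 + O
a = 8 (a = -2 + (3 + 7) = -2 + 10 = 8)
Q(V, x) = V/2 (Q(V, x) = (V + 0*(-2))/2 = (V + 0)/2 = V/2)
a*(Q(0, 0) + 35) = 8*((½)*0 + 35) = 8*(0 + 35) = 8*35 = 280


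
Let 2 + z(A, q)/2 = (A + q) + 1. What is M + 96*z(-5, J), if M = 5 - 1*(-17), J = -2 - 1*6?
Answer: -2666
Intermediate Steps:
J = -8 (J = -2 - 6 = -8)
M = 22 (M = 5 + 17 = 22)
z(A, q) = -2 + 2*A + 2*q (z(A, q) = -4 + 2*((A + q) + 1) = -4 + 2*(1 + A + q) = -4 + (2 + 2*A + 2*q) = -2 + 2*A + 2*q)
M + 96*z(-5, J) = 22 + 96*(-2 + 2*(-5) + 2*(-8)) = 22 + 96*(-2 - 10 - 16) = 22 + 96*(-28) = 22 - 2688 = -2666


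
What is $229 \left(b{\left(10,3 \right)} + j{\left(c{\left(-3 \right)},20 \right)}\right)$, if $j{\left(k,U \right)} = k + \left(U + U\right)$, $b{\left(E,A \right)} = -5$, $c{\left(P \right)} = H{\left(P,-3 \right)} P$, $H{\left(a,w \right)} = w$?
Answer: $10076$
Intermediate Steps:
$c{\left(P \right)} = - 3 P$
$j{\left(k,U \right)} = k + 2 U$
$229 \left(b{\left(10,3 \right)} + j{\left(c{\left(-3 \right)},20 \right)}\right) = 229 \left(-5 + \left(\left(-3\right) \left(-3\right) + 2 \cdot 20\right)\right) = 229 \left(-5 + \left(9 + 40\right)\right) = 229 \left(-5 + 49\right) = 229 \cdot 44 = 10076$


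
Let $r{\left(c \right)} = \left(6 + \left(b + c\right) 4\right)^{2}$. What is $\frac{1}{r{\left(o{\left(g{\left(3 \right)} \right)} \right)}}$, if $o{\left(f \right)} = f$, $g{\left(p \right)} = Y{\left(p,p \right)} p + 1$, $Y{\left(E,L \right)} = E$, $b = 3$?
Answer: $\frac{1}{3364} \approx 0.00029727$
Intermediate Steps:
$g{\left(p \right)} = 1 + p^{2}$ ($g{\left(p \right)} = p p + 1 = p^{2} + 1 = 1 + p^{2}$)
$r{\left(c \right)} = \left(18 + 4 c\right)^{2}$ ($r{\left(c \right)} = \left(6 + \left(3 + c\right) 4\right)^{2} = \left(6 + \left(12 + 4 c\right)\right)^{2} = \left(18 + 4 c\right)^{2}$)
$\frac{1}{r{\left(o{\left(g{\left(3 \right)} \right)} \right)}} = \frac{1}{4 \left(9 + 2 \left(1 + 3^{2}\right)\right)^{2}} = \frac{1}{4 \left(9 + 2 \left(1 + 9\right)\right)^{2}} = \frac{1}{4 \left(9 + 2 \cdot 10\right)^{2}} = \frac{1}{4 \left(9 + 20\right)^{2}} = \frac{1}{4 \cdot 29^{2}} = \frac{1}{4 \cdot 841} = \frac{1}{3364}$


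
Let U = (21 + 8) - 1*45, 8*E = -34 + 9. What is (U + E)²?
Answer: 23409/64 ≈ 365.77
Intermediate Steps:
E = -25/8 (E = (-34 + 9)/8 = (⅛)*(-25) = -25/8 ≈ -3.1250)
U = -16 (U = 29 - 45 = -16)
(U + E)² = (-16 - 25/8)² = (-153/8)² = 23409/64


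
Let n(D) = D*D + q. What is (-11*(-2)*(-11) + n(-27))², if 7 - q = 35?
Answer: 210681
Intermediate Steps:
q = -28 (q = 7 - 1*35 = 7 - 35 = -28)
n(D) = -28 + D² (n(D) = D*D - 28 = D² - 28 = -28 + D²)
(-11*(-2)*(-11) + n(-27))² = (-11*(-2)*(-11) + (-28 + (-27)²))² = (22*(-11) + (-28 + 729))² = (-242 + 701)² = 459² = 210681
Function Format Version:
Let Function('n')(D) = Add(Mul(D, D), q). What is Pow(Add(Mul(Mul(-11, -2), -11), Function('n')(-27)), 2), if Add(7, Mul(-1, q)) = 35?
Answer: 210681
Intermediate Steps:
q = -28 (q = Add(7, Mul(-1, 35)) = Add(7, -35) = -28)
Function('n')(D) = Add(-28, Pow(D, 2)) (Function('n')(D) = Add(Mul(D, D), -28) = Add(Pow(D, 2), -28) = Add(-28, Pow(D, 2)))
Pow(Add(Mul(Mul(-11, -2), -11), Function('n')(-27)), 2) = Pow(Add(Mul(Mul(-11, -2), -11), Add(-28, Pow(-27, 2))), 2) = Pow(Add(Mul(22, -11), Add(-28, 729)), 2) = Pow(Add(-242, 701), 2) = Pow(459, 2) = 210681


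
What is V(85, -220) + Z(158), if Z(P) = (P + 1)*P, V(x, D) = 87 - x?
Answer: 25124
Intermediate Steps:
Z(P) = P*(1 + P) (Z(P) = (1 + P)*P = P*(1 + P))
V(85, -220) + Z(158) = (87 - 1*85) + 158*(1 + 158) = (87 - 85) + 158*159 = 2 + 25122 = 25124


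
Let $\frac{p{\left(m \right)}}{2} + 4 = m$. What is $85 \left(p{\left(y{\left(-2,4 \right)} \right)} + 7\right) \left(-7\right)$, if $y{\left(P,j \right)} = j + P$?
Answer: $-1785$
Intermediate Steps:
$y{\left(P,j \right)} = P + j$
$p{\left(m \right)} = -8 + 2 m$
$85 \left(p{\left(y{\left(-2,4 \right)} \right)} + 7\right) \left(-7\right) = 85 \left(\left(-8 + 2 \left(-2 + 4\right)\right) + 7\right) \left(-7\right) = 85 \left(\left(-8 + 2 \cdot 2\right) + 7\right) \left(-7\right) = 85 \left(\left(-8 + 4\right) + 7\right) \left(-7\right) = 85 \left(-4 + 7\right) \left(-7\right) = 85 \cdot 3 \left(-7\right) = 85 \left(-21\right) = -1785$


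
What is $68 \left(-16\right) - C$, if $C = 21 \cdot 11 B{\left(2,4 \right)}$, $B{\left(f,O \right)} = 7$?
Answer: $-2705$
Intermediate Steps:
$C = 1617$ ($C = 21 \cdot 11 \cdot 7 = 231 \cdot 7 = 1617$)
$68 \left(-16\right) - C = 68 \left(-16\right) - 1617 = -1088 - 1617 = -2705$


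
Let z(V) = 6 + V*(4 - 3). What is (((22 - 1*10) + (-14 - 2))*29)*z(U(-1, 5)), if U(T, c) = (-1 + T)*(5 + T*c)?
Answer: -696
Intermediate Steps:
z(V) = 6 + V (z(V) = 6 + V*1 = 6 + V)
(((22 - 1*10) + (-14 - 2))*29)*z(U(-1, 5)) = (((22 - 1*10) + (-14 - 2))*29)*(6 + (-5 + 5*(-1) + 5*(-1)**2 - 1*(-1)*5)) = (((22 - 10) - 16)*29)*(6 + (-5 - 5 + 5*1 + 5)) = ((12 - 16)*29)*(6 + (-5 - 5 + 5 + 5)) = (-4*29)*(6 + 0) = -116*6 = -696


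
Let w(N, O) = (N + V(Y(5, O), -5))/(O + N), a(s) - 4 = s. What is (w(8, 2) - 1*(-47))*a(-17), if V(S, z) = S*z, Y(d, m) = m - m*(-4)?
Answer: -2782/5 ≈ -556.40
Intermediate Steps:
Y(d, m) = 5*m (Y(d, m) = m + 4*m = 5*m)
a(s) = 4 + s
w(N, O) = (N - 25*O)/(N + O) (w(N, O) = (N + (5*O)*(-5))/(O + N) = (N - 25*O)/(N + O))
(w(8, 2) - 1*(-47))*a(-17) = ((8 - 25*2)/(8 + 2) - 1*(-47))*(4 - 17) = ((8 - 50)/10 + 47)*(-13) = ((⅒)*(-42) + 47)*(-13) = (-21/5 + 47)*(-13) = (214/5)*(-13) = -2782/5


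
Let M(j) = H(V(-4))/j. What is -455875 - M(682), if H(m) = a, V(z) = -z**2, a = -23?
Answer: -310906727/682 ≈ -4.5588e+5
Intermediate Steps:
H(m) = -23
M(j) = -23/j
-455875 - M(682) = -455875 - (-23)/682 = -455875 - 1*(-23/682) = -455875 + 23/682 = -310906727/682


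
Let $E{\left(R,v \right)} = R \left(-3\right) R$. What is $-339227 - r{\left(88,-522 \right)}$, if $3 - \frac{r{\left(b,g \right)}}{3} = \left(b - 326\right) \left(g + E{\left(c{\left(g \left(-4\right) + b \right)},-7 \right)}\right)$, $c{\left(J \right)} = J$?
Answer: $10142352064$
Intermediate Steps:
$E{\left(R,v \right)} = - 3 R^{2}$ ($E{\left(R,v \right)} = - 3 R R = - 3 R^{2}$)
$r{\left(b,g \right)} = 9 - 3 \left(-326 + b\right) \left(g - 3 \left(b - 4 g\right)^{2}\right)$ ($r{\left(b,g \right)} = 9 - 3 \left(b - 326\right) \left(g - 3 \left(g \left(-4\right) + b\right)^{2}\right) = 9 - 3 \left(-326 + b\right) \left(g - 3 \left(- 4 g + b\right)^{2}\right) = 9 - 3 \left(-326 + b\right) \left(g - 3 \left(b - 4 g\right)^{2}\right)$)
$-339227 - r{\left(88,-522 \right)} = -339227 - \left(9 - 2934 \left(88 - -2088\right)^{2} + 978 \left(-522\right) - 264 \left(-522\right) + 9 \cdot 88 \left(88 - -2088\right)^{2}\right) = -339227 - \left(9 - 2934 \left(88 + 2088\right)^{2} - 510516 + 137808 + 9 \cdot 88 \left(88 + 2088\right)^{2}\right) = -339227 - \left(9 - 2934 \cdot 2176^{2} - 510516 + 137808 + 9 \cdot 88 \cdot 2176^{2}\right) = -339227 - \left(9 - 13892419584 - 510516 + 137808 + 9 \cdot 88 \cdot 4734976\right) = -339227 - \left(9 - 13892419584 - 510516 + 137808 + 3750100992\right) = -339227 - -10142691291 = -339227 + 10142691291 = 10142352064$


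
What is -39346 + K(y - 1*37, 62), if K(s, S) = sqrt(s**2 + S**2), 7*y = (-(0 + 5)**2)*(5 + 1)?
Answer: -39346 + sqrt(355637)/7 ≈ -39261.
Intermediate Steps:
y = -150/7 (y = ((-(0 + 5)**2)*(5 + 1))/7 = (-1*5**2*6)/7 = (-1*25*6)/7 = (-25*6)/7 = (1/7)*(-150) = -150/7 ≈ -21.429)
K(s, S) = sqrt(S**2 + s**2)
-39346 + K(y - 1*37, 62) = -39346 + sqrt(62**2 + (-150/7 - 1*37)**2) = -39346 + sqrt(3844 + (-150/7 - 37)**2) = -39346 + sqrt(3844 + (-409/7)**2) = -39346 + sqrt(3844 + 167281/49) = -39346 + sqrt(355637/49) = -39346 + sqrt(355637)/7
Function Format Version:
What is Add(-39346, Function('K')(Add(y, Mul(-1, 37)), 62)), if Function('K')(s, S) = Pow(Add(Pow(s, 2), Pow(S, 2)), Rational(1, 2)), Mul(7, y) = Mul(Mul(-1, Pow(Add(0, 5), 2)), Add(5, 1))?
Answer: Add(-39346, Mul(Rational(1, 7), Pow(355637, Rational(1, 2)))) ≈ -39261.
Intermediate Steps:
y = Rational(-150, 7) (y = Mul(Rational(1, 7), Mul(Mul(-1, Pow(Add(0, 5), 2)), Add(5, 1))) = Mul(Rational(1, 7), Mul(Mul(-1, Pow(5, 2)), 6)) = Mul(Rational(1, 7), Mul(Mul(-1, 25), 6)) = Mul(Rational(1, 7), Mul(-25, 6)) = Mul(Rational(1, 7), -150) = Rational(-150, 7) ≈ -21.429)
Function('K')(s, S) = Pow(Add(Pow(S, 2), Pow(s, 2)), Rational(1, 2))
Add(-39346, Function('K')(Add(y, Mul(-1, 37)), 62)) = Add(-39346, Pow(Add(Pow(62, 2), Pow(Add(Rational(-150, 7), Mul(-1, 37)), 2)), Rational(1, 2))) = Add(-39346, Pow(Add(3844, Pow(Add(Rational(-150, 7), -37), 2)), Rational(1, 2))) = Add(-39346, Pow(Add(3844, Pow(Rational(-409, 7), 2)), Rational(1, 2))) = Add(-39346, Pow(Add(3844, Rational(167281, 49)), Rational(1, 2))) = Add(-39346, Pow(Rational(355637, 49), Rational(1, 2))) = Add(-39346, Mul(Rational(1, 7), Pow(355637, Rational(1, 2))))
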